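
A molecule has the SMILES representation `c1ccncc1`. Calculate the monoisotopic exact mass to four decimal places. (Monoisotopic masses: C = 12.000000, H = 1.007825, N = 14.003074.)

79.0422

Atom tally by fragment:
  pyridine ring core → C:5 H:5 N:1
Element totals:
  C: 5
  H: 5
  N: 1
Molecular formula: C5H5N.
  M = 5(12.0) + 5(1.007825) + 14.003074
    = 60.000000 + 5.039125 + 14.003074 = 79.042199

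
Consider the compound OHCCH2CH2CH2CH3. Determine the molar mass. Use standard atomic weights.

86.13 g/mol

Element totals:
  C: 5
  H: 10
  O: 1
Molecular formula: C5H10O.
  M = 5(12.011) + 10(1.008) + 15.999
    = 60.055 + 10.080 + 15.999 = 86.134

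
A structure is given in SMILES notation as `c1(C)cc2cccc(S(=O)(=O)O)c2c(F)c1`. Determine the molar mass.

Atom tally by fragment:
  naphthalene ring system core → C:10 H:8
  (− 3 ring H displaced by substituents)
  + CH3 → C:1 H:3
  + SO3H → S:1 O:3 H:1
  + F → F:1
Element totals:
  C: 11
  H: 9
  F: 1
  O: 3
  S: 1
Molecular formula: C11H9FO3S.
  M = 11(12.011) + 9(1.008) + 18.998 + 3(15.999) + 32.06
    = 132.121 + 9.072 + 18.998 + 47.997 + 32.060 = 240.248

240.25 g/mol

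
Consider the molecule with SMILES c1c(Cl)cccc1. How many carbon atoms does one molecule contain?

6

Atom tally by fragment:
  benzene ring core → C:6 H:6
  (− 1 ring H displaced by substituents)
  + Cl → Cl:1
Element totals:
  C: 6
  H: 5
  Cl: 1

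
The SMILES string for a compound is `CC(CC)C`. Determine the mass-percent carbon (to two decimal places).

83.24%

Atom tally by fragment:
  CH3 → C:1 H:3
  CH(C2H5) → C:3 H:6
  CH3 → C:1 H:3
Element totals:
  C: 5
  H: 12
Molecular formula: C5H12.
Molar mass = 72.151 g/mol.
Mass from C: 5 × 12.011 = 60.055 g/mol.
%C = 60.055 / 72.151 × 100 = 83.24%.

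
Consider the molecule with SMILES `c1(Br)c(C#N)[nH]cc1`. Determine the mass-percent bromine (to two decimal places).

46.73%

Atom tally by fragment:
  pyrrole ring core → C:4 H:5 N:1
  (− 2 ring H displaced by substituents)
  + Br → Br:1
  + CN → C:1 N:1
Element totals:
  C: 5
  H: 3
  Br: 1
  N: 2
Molecular formula: C5H3BrN2.
Molar mass = 170.997 g/mol.
Mass from Br: 1 × 79.904 = 79.904 g/mol.
%Br = 79.904 / 170.997 × 100 = 46.73%.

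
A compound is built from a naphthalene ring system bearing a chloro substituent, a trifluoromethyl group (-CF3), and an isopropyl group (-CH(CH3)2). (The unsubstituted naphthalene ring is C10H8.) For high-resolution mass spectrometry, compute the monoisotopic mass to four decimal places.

272.0580

Atom tally by fragment:
  naphthalene ring system core → C:10 H:8
  (− 3 ring H displaced by substituents)
  + Cl → Cl:1
  + CF3 → C:1 F:3
  + CH(CH3)2 → C:3 H:7
Element totals:
  C: 14
  H: 12
  Cl: 1
  F: 3
Molecular formula: C14H12ClF3.
  M = 14(12.0) + 12(1.007825) + 34.968853 + 3(18.998403)
    = 168.000000 + 12.093900 + 34.968853 + 56.995209 = 272.057962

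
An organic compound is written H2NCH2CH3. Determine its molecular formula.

Element totals:
  C: 2
  H: 7
  N: 1

C2H7N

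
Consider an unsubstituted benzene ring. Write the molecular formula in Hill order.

C6H6

Atom tally by fragment:
  benzene ring core → C:6 H:6
Element totals:
  C: 6
  H: 6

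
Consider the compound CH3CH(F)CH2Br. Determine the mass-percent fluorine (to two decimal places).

13.48%

Element totals:
  C: 3
  H: 6
  Br: 1
  F: 1
Molecular formula: C3H6BrF.
Molar mass = 140.983 g/mol.
Mass from F: 1 × 18.998 = 18.998 g/mol.
%F = 18.998 / 140.983 × 100 = 13.48%.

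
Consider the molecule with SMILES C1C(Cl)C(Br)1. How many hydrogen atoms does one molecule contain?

Atom tally by fragment:
  cyclopropane ring core → C:3 H:6
  (− 2 ring H displaced by substituents)
  + Cl → Cl:1
  + Br → Br:1
Element totals:
  C: 3
  H: 4
  Br: 1
  Cl: 1

4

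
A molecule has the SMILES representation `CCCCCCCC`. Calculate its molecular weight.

114.23 g/mol

Atom tally by fragment:
  CH3 → C:1 H:3
  CH2 → C:1 H:2
  CH2 → C:1 H:2
  CH2 → C:1 H:2
  CH2 → C:1 H:2
  CH2 → C:1 H:2
  CH2 → C:1 H:2
  CH3 → C:1 H:3
Element totals:
  C: 8
  H: 18
Molecular formula: C8H18.
  M = 8(12.011) + 18(1.008)
    = 96.088 + 18.144 = 114.232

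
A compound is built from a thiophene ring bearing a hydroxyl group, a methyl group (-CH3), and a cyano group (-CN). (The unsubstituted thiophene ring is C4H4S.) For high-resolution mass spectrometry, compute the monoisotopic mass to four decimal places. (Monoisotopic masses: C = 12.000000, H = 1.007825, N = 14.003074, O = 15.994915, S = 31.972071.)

139.0092

Atom tally by fragment:
  thiophene ring core → C:4 H:4 S:1
  (− 3 ring H displaced by substituents)
  + OH → O:1 H:1
  + CH3 → C:1 H:3
  + CN → C:1 N:1
Element totals:
  C: 6
  H: 5
  N: 1
  O: 1
  S: 1
Molecular formula: C6H5NOS.
  M = 6(12.0) + 5(1.007825) + 14.003074 + 15.994915 + 31.972071
    = 72.000000 + 5.039125 + 14.003074 + 15.994915 + 31.972071 = 139.009185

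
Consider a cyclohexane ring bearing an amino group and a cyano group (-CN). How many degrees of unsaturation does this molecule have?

3

Atom tally by fragment:
  cyclohexane ring core → C:6 H:12
  (− 2 ring H displaced by substituents)
  + NH2 → N:1 H:2
  + CN → C:1 N:1
Element totals:
  C: 7
  H: 12
  N: 2
Molecular formula: C7H12N2.
DoU = (2C + 2 + N − H − X) / 2 = (2·7 + 2 + 2 − 12 − 0) / 2 = 3.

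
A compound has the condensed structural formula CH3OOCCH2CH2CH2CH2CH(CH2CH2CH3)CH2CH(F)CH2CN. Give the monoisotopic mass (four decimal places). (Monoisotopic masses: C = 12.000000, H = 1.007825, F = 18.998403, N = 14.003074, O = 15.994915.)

Atom tally by fragment:
  CH3OOCCH2 → C:3 H:5 O:2
  CH2 → C:1 H:2
  CH2 → C:1 H:2
  CH2 → C:1 H:2
  CH(CH2CH2CH3) → C:4 H:8
  CH2 → C:1 H:2
  CH(F) → C:1 H:1 F:1
  CH2CN → C:2 H:2 N:1
Element totals:
  C: 14
  H: 24
  F: 1
  N: 1
  O: 2
Molecular formula: C14H24FNO2.
  M = 14(12.0) + 24(1.007825) + 18.998403 + 14.003074 + 2(15.994915)
    = 168.000000 + 24.187800 + 18.998403 + 14.003074 + 31.989830 = 257.179107

257.1791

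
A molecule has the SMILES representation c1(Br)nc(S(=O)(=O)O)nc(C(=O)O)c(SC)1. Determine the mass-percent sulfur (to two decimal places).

19.48%

Atom tally by fragment:
  pyrimidine ring core → C:4 H:4 N:2
  (− 4 ring H displaced by substituents)
  + Br → Br:1
  + SO3H → S:1 O:3 H:1
  + COOH → C:1 H:1 O:2
  + SCH3 → C:1 H:3 S:1
Element totals:
  C: 6
  H: 5
  Br: 1
  N: 2
  O: 5
  S: 2
Molecular formula: C6H5BrN2O5S2.
Molar mass = 329.139 g/mol.
Mass from S: 2 × 32.06 = 64.120 g/mol.
%S = 64.120 / 329.139 × 100 = 19.48%.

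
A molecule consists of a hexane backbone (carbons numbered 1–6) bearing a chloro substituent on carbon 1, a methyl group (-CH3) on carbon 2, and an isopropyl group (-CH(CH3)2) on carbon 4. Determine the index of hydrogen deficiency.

0

Atom tally by fragment:
  ClCH2 → C:1 H:2 Cl:1
  CH(CH3) → C:2 H:4
  CH2 → C:1 H:2
  CH(CH(CH3)2) → C:4 H:8
  CH2 → C:1 H:2
  CH3 → C:1 H:3
Element totals:
  C: 10
  H: 21
  Cl: 1
Molecular formula: C10H21Cl.
DoU = (2C + 2 + N − H − X) / 2 = (2·10 + 2 + 0 − 21 − 1) / 2 = 0.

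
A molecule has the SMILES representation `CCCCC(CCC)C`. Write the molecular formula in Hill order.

Atom tally by fragment:
  CH3 → C:1 H:3
  CH2 → C:1 H:2
  CH2 → C:1 H:2
  CH2 → C:1 H:2
  CH(CH2CH2CH3) → C:4 H:8
  CH3 → C:1 H:3
Element totals:
  C: 9
  H: 20

C9H20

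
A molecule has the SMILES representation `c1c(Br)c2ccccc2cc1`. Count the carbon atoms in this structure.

Atom tally by fragment:
  naphthalene ring system core → C:10 H:8
  (− 1 ring H displaced by substituents)
  + Br → Br:1
Element totals:
  C: 10
  H: 7
  Br: 1

10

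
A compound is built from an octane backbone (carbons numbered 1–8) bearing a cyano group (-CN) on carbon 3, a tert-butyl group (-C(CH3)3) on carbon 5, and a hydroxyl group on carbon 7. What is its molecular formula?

Atom tally by fragment:
  CH3 → C:1 H:3
  CH2 → C:1 H:2
  CH(CN) → C:2 H:1 N:1
  CH2 → C:1 H:2
  CH(C(CH3)3) → C:5 H:10
  CH2 → C:1 H:2
  CH(OH) → C:1 H:2 O:1
  CH3 → C:1 H:3
Element totals:
  C: 13
  H: 25
  N: 1
  O: 1

C13H25NO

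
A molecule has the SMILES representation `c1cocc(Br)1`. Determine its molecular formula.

Atom tally by fragment:
  furan ring core → C:4 H:4 O:1
  (− 1 ring H displaced by substituents)
  + Br → Br:1
Element totals:
  C: 4
  H: 3
  Br: 1
  O: 1

C4H3BrO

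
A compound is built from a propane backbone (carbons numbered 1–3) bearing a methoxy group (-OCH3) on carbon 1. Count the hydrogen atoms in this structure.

Atom tally by fragment:
  CH3OCH2 → C:2 H:5 O:1
  CH2 → C:1 H:2
  CH3 → C:1 H:3
Element totals:
  C: 4
  H: 10
  O: 1

10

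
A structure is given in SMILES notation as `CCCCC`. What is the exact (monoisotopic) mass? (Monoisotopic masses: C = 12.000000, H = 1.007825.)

Atom tally by fragment:
  CH3 → C:1 H:3
  CH2 → C:1 H:2
  CH2 → C:1 H:2
  CH2 → C:1 H:2
  CH3 → C:1 H:3
Element totals:
  C: 5
  H: 12
Molecular formula: C5H12.
  M = 5(12.0) + 12(1.007825)
    = 60.000000 + 12.093900 = 72.093900

72.0939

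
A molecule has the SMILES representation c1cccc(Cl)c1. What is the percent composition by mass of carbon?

64.03%

Atom tally by fragment:
  benzene ring core → C:6 H:6
  (− 1 ring H displaced by substituents)
  + Cl → Cl:1
Element totals:
  C: 6
  H: 5
  Cl: 1
Molecular formula: C6H5Cl.
Molar mass = 112.556 g/mol.
Mass from C: 6 × 12.011 = 72.066 g/mol.
%C = 72.066 / 112.556 × 100 = 64.03%.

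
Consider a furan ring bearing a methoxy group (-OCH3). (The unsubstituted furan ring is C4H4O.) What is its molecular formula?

Atom tally by fragment:
  furan ring core → C:4 H:4 O:1
  (− 1 ring H displaced by substituents)
  + OCH3 → C:1 H:3 O:1
Element totals:
  C: 5
  H: 6
  O: 2

C5H6O2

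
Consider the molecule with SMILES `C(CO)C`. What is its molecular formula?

C3H8O

Atom tally by fragment:
  HOCH2CH2 → C:2 H:5 O:1
  CH3 → C:1 H:3
Element totals:
  C: 3
  H: 8
  O: 1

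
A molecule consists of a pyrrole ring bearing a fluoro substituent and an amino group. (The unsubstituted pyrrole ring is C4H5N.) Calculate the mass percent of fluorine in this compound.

Atom tally by fragment:
  pyrrole ring core → C:4 H:5 N:1
  (− 2 ring H displaced by substituents)
  + F → F:1
  + NH2 → N:1 H:2
Element totals:
  C: 4
  H: 5
  F: 1
  N: 2
Molecular formula: C4H5FN2.
Molar mass = 100.096 g/mol.
Mass from F: 1 × 18.998 = 18.998 g/mol.
%F = 18.998 / 100.096 × 100 = 18.98%.

18.98%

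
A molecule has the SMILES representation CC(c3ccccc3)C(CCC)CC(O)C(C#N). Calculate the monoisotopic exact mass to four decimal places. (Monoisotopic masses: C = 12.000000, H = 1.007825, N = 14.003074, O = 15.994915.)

245.1780

Atom tally by fragment:
  CH3 → C:1 H:3
  CH(C6H5) → C:7 H:6
  CH(CH2CH2CH3) → C:4 H:8
  CH2 → C:1 H:2
  CH(OH) → C:1 H:2 O:1
  CH2CN → C:2 H:2 N:1
Element totals:
  C: 16
  H: 23
  N: 1
  O: 1
Molecular formula: C16H23NO.
  M = 16(12.0) + 23(1.007825) + 14.003074 + 15.994915
    = 192.000000 + 23.179975 + 14.003074 + 15.994915 = 245.177964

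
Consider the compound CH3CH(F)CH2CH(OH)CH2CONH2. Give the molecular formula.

C6H12FNO2

Atom tally by fragment:
  CH3 → C:1 H:3
  CH(F) → C:1 H:1 F:1
  CH2 → C:1 H:2
  CH(OH) → C:1 H:2 O:1
  CH2CONH2 → C:2 H:4 O:1 N:1
Element totals:
  C: 6
  H: 12
  F: 1
  N: 1
  O: 2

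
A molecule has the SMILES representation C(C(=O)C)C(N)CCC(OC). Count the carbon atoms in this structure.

8

Atom tally by fragment:
  CH3COCH2 → C:3 H:5 O:1
  CH(NH2) → C:1 H:3 N:1
  CH2 → C:1 H:2
  CH2 → C:1 H:2
  CH2OCH3 → C:2 H:5 O:1
Element totals:
  C: 8
  H: 17
  N: 1
  O: 2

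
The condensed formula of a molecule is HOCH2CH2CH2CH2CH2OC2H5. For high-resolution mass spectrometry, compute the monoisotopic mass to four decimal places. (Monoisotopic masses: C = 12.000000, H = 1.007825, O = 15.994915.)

132.1150

Element totals:
  C: 7
  H: 16
  O: 2
Molecular formula: C7H16O2.
  M = 7(12.0) + 16(1.007825) + 2(15.994915)
    = 84.000000 + 16.125200 + 31.989830 = 132.115030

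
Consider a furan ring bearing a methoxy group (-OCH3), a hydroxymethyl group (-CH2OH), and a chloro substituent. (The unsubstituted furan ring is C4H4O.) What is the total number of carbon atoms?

6

Atom tally by fragment:
  furan ring core → C:4 H:4 O:1
  (− 3 ring H displaced by substituents)
  + OCH3 → C:1 H:3 O:1
  + CH2OH → C:1 H:3 O:1
  + Cl → Cl:1
Element totals:
  C: 6
  H: 7
  Cl: 1
  O: 3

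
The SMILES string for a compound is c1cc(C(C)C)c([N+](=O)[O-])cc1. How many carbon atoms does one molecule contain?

9

Atom tally by fragment:
  benzene ring core → C:6 H:6
  (− 2 ring H displaced by substituents)
  + CH(CH3)2 → C:3 H:7
  + NO2 → N:1 O:2
Element totals:
  C: 9
  H: 11
  N: 1
  O: 2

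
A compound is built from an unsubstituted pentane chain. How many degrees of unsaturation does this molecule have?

0

Atom tally by fragment:
  CH3 → C:1 H:3
  CH2 → C:1 H:2
  CH2 → C:1 H:2
  CH2 → C:1 H:2
  CH3 → C:1 H:3
Element totals:
  C: 5
  H: 12
Molecular formula: C5H12.
DoU = (2C + 2 + N − H − X) / 2 = (2·5 + 2 + 0 − 12 − 0) / 2 = 0.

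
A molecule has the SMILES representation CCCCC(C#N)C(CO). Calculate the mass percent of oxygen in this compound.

11.33%

Atom tally by fragment:
  CH3 → C:1 H:3
  CH2 → C:1 H:2
  CH2 → C:1 H:2
  CH2 → C:1 H:2
  CH(CN) → C:2 H:1 N:1
  CH2CH2OH → C:2 H:5 O:1
Element totals:
  C: 8
  H: 15
  N: 1
  O: 1
Molecular formula: C8H15NO.
Molar mass = 141.214 g/mol.
Mass from O: 1 × 15.999 = 15.999 g/mol.
%O = 15.999 / 141.214 × 100 = 11.33%.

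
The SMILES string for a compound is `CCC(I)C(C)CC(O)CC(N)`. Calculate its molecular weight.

Atom tally by fragment:
  CH3 → C:1 H:3
  CH2 → C:1 H:2
  CH(I) → C:1 H:1 I:1
  CH(CH3) → C:2 H:4
  CH2 → C:1 H:2
  CH(OH) → C:1 H:2 O:1
  CH2 → C:1 H:2
  CH2NH2 → C:1 H:4 N:1
Element totals:
  C: 9
  H: 20
  I: 1
  N: 1
  O: 1
Molecular formula: C9H20INO.
  M = 9(12.011) + 20(1.008) + 126.904 + 14.007 + 15.999
    = 108.099 + 20.160 + 126.904 + 14.007 + 15.999 = 285.169

285.17 g/mol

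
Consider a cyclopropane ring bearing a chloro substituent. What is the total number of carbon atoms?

Atom tally by fragment:
  cyclopropane ring core → C:3 H:6
  (− 1 ring H displaced by substituents)
  + Cl → Cl:1
Element totals:
  C: 3
  H: 5
  Cl: 1

3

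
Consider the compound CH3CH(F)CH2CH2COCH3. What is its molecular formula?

C6H11FO

Atom tally by fragment:
  CH3 → C:1 H:3
  CH(F) → C:1 H:1 F:1
  CH2 → C:1 H:2
  CH2COCH3 → C:3 H:5 O:1
Element totals:
  C: 6
  H: 11
  F: 1
  O: 1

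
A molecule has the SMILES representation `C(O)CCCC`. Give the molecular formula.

C5H12O

Atom tally by fragment:
  HOCH2 → C:1 H:3 O:1
  CH2 → C:1 H:2
  CH2 → C:1 H:2
  CH2 → C:1 H:2
  CH3 → C:1 H:3
Element totals:
  C: 5
  H: 12
  O: 1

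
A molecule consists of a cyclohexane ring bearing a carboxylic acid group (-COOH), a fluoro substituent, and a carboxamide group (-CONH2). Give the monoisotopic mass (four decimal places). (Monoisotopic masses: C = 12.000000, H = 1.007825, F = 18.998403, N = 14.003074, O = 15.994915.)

Atom tally by fragment:
  cyclohexane ring core → C:6 H:12
  (− 3 ring H displaced by substituents)
  + COOH → C:1 H:1 O:2
  + F → F:1
  + CONH2 → C:1 H:2 O:1 N:1
Element totals:
  C: 8
  H: 12
  F: 1
  N: 1
  O: 3
Molecular formula: C8H12FNO3.
  M = 8(12.0) + 12(1.007825) + 18.998403 + 14.003074 + 3(15.994915)
    = 96.000000 + 12.093900 + 18.998403 + 14.003074 + 47.984745 = 189.080122

189.0801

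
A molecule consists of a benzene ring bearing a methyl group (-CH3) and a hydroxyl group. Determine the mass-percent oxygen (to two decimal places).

Atom tally by fragment:
  benzene ring core → C:6 H:6
  (− 2 ring H displaced by substituents)
  + CH3 → C:1 H:3
  + OH → O:1 H:1
Element totals:
  C: 7
  H: 8
  O: 1
Molecular formula: C7H8O.
Molar mass = 108.140 g/mol.
Mass from O: 1 × 15.999 = 15.999 g/mol.
%O = 15.999 / 108.140 × 100 = 14.79%.

14.79%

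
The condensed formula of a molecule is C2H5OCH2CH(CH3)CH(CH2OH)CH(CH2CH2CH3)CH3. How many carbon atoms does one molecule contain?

12

Atom tally by fragment:
  C2H5OCH2 → C:3 H:7 O:1
  CH(CH3) → C:2 H:4
  CH(CH2OH) → C:2 H:4 O:1
  CH(CH2CH2CH3) → C:4 H:8
  CH3 → C:1 H:3
Element totals:
  C: 12
  H: 26
  O: 2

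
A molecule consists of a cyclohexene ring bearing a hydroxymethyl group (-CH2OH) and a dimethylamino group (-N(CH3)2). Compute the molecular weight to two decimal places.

Atom tally by fragment:
  cyclohexene ring core → C:6 H:10
  (− 2 ring H displaced by substituents)
  + CH2OH → C:1 H:3 O:1
  + N(CH3)2 → N:1 C:2 H:6
Element totals:
  C: 9
  H: 17
  N: 1
  O: 1
Molecular formula: C9H17NO.
  M = 9(12.011) + 17(1.008) + 14.007 + 15.999
    = 108.099 + 17.136 + 14.007 + 15.999 = 155.241

155.24 g/mol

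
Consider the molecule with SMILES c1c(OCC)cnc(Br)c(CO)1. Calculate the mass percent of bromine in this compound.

34.43%

Atom tally by fragment:
  pyridine ring core → C:5 H:5 N:1
  (− 3 ring H displaced by substituents)
  + OC2H5 → C:2 H:5 O:1
  + Br → Br:1
  + CH2OH → C:1 H:3 O:1
Element totals:
  C: 8
  H: 10
  Br: 1
  N: 1
  O: 2
Molecular formula: C8H10BrNO2.
Molar mass = 232.077 g/mol.
Mass from Br: 1 × 79.904 = 79.904 g/mol.
%Br = 79.904 / 232.077 × 100 = 34.43%.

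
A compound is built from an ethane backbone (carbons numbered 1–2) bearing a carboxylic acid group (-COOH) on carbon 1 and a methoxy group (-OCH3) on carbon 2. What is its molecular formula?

Atom tally by fragment:
  HOOCCH2 → C:2 H:3 O:2
  CH2OCH3 → C:2 H:5 O:1
Element totals:
  C: 4
  H: 8
  O: 3

C4H8O3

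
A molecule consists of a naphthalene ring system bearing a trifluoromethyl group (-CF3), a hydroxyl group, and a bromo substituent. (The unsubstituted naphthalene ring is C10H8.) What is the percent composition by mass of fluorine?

19.58%

Atom tally by fragment:
  naphthalene ring system core → C:10 H:8
  (− 3 ring H displaced by substituents)
  + CF3 → C:1 F:3
  + OH → O:1 H:1
  + Br → Br:1
Element totals:
  C: 11
  H: 6
  Br: 1
  F: 3
  O: 1
Molecular formula: C11H6BrF3O.
Molar mass = 291.066 g/mol.
Mass from F: 3 × 18.998 = 56.994 g/mol.
%F = 56.994 / 291.066 × 100 = 19.58%.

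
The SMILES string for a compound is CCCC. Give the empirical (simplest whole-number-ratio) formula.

C2H5

Atom tally by fragment:
  CH3 → C:1 H:3
  CH2 → C:1 H:2
  CH2 → C:1 H:2
  CH3 → C:1 H:3
Element totals:
  C: 4
  H: 10
Molecular formula: C4H10.
gcd of subscripts = 2; dividing each by 2:
  C: 4/2 = 2
  H: 10/2 = 5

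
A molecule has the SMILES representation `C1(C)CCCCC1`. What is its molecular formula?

Atom tally by fragment:
  cyclohexane ring core → C:6 H:12
  (− 1 ring H displaced by substituents)
  + CH3 → C:1 H:3
Element totals:
  C: 7
  H: 14

C7H14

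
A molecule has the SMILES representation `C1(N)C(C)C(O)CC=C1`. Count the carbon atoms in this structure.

7

Atom tally by fragment:
  cyclohexene ring core → C:6 H:10
  (− 3 ring H displaced by substituents)
  + NH2 → N:1 H:2
  + CH3 → C:1 H:3
  + OH → O:1 H:1
Element totals:
  C: 7
  H: 13
  N: 1
  O: 1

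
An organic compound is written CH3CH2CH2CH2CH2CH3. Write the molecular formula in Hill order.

Atom tally by fragment:
  CH3 → C:1 H:3
  CH2 → C:1 H:2
  CH2 → C:1 H:2
  CH2 → C:1 H:2
  CH2 → C:1 H:2
  CH3 → C:1 H:3
Element totals:
  C: 6
  H: 14

C6H14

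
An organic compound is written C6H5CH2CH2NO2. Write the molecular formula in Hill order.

Element totals:
  C: 8
  H: 9
  N: 1
  O: 2

C8H9NO2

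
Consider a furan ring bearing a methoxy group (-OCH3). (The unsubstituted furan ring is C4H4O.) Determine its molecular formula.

Atom tally by fragment:
  furan ring core → C:4 H:4 O:1
  (− 1 ring H displaced by substituents)
  + OCH3 → C:1 H:3 O:1
Element totals:
  C: 5
  H: 6
  O: 2

C5H6O2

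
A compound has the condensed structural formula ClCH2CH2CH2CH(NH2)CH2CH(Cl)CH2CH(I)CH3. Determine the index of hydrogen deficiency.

0

Atom tally by fragment:
  ClCH2 → C:1 H:2 Cl:1
  CH2 → C:1 H:2
  CH2 → C:1 H:2
  CH(NH2) → C:1 H:3 N:1
  CH2 → C:1 H:2
  CH(Cl) → C:1 H:1 Cl:1
  CH2 → C:1 H:2
  CH(I) → C:1 H:1 I:1
  CH3 → C:1 H:3
Element totals:
  C: 9
  H: 18
  Cl: 2
  I: 1
  N: 1
Molecular formula: C9H18Cl2IN.
DoU = (2C + 2 + N − H − X) / 2 = (2·9 + 2 + 1 − 18 − 3) / 2 = 0.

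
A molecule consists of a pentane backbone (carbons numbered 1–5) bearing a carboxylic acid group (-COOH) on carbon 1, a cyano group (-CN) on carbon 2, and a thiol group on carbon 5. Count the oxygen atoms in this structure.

2

Atom tally by fragment:
  HOOCCH2 → C:2 H:3 O:2
  CH(CN) → C:2 H:1 N:1
  CH2 → C:1 H:2
  CH2 → C:1 H:2
  CH2SH → C:1 H:3 S:1
Element totals:
  C: 7
  H: 11
  N: 1
  O: 2
  S: 1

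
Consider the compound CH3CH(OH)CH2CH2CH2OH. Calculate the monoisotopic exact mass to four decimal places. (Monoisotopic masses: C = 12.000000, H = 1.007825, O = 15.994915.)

104.0837

Atom tally by fragment:
  CH3 → C:1 H:3
  CH(OH) → C:1 H:2 O:1
  CH2 → C:1 H:2
  CH2CH2OH → C:2 H:5 O:1
Element totals:
  C: 5
  H: 12
  O: 2
Molecular formula: C5H12O2.
  M = 5(12.0) + 12(1.007825) + 2(15.994915)
    = 60.000000 + 12.093900 + 31.989830 = 104.083730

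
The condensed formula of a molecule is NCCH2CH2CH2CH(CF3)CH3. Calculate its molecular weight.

Element totals:
  C: 7
  H: 10
  F: 3
  N: 1
Molecular formula: C7H10F3N.
  M = 7(12.011) + 10(1.008) + 3(18.998) + 14.007
    = 84.077 + 10.080 + 56.994 + 14.007 = 165.158

165.16 g/mol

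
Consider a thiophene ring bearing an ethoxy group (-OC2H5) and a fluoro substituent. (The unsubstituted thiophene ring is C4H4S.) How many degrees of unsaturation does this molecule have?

3

Atom tally by fragment:
  thiophene ring core → C:4 H:4 S:1
  (− 2 ring H displaced by substituents)
  + OC2H5 → C:2 H:5 O:1
  + F → F:1
Element totals:
  C: 6
  H: 7
  F: 1
  O: 1
  S: 1
Molecular formula: C6H7FOS.
DoU = (2C + 2 + N − H − X) / 2 = (2·6 + 2 + 0 − 7 − 1) / 2 = 3.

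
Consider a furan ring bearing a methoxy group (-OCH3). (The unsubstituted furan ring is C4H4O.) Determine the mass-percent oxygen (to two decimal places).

Atom tally by fragment:
  furan ring core → C:4 H:4 O:1
  (− 1 ring H displaced by substituents)
  + OCH3 → C:1 H:3 O:1
Element totals:
  C: 5
  H: 6
  O: 2
Molecular formula: C5H6O2.
Molar mass = 98.101 g/mol.
Mass from O: 2 × 15.999 = 31.998 g/mol.
%O = 31.998 / 98.101 × 100 = 32.62%.

32.62%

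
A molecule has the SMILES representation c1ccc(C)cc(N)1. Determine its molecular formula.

C7H9N

Atom tally by fragment:
  benzene ring core → C:6 H:6
  (− 2 ring H displaced by substituents)
  + CH3 → C:1 H:3
  + NH2 → N:1 H:2
Element totals:
  C: 7
  H: 9
  N: 1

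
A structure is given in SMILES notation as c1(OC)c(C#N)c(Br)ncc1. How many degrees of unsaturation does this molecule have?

6

Atom tally by fragment:
  pyridine ring core → C:5 H:5 N:1
  (− 3 ring H displaced by substituents)
  + OCH3 → C:1 H:3 O:1
  + CN → C:1 N:1
  + Br → Br:1
Element totals:
  C: 7
  H: 5
  Br: 1
  N: 2
  O: 1
Molecular formula: C7H5BrN2O.
DoU = (2C + 2 + N − H − X) / 2 = (2·7 + 2 + 2 − 5 − 1) / 2 = 6.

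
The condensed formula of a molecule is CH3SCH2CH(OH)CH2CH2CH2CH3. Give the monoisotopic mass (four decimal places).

Element totals:
  C: 7
  H: 16
  O: 1
  S: 1
Molecular formula: C7H16OS.
  M = 7(12.0) + 16(1.007825) + 15.994915 + 31.972071
    = 84.000000 + 16.125200 + 15.994915 + 31.972071 = 148.092186

148.0922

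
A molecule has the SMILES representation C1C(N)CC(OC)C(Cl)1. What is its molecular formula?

C6H12ClNO

Atom tally by fragment:
  cyclopentane ring core → C:5 H:10
  (− 3 ring H displaced by substituents)
  + NH2 → N:1 H:2
  + OCH3 → C:1 H:3 O:1
  + Cl → Cl:1
Element totals:
  C: 6
  H: 12
  Cl: 1
  N: 1
  O: 1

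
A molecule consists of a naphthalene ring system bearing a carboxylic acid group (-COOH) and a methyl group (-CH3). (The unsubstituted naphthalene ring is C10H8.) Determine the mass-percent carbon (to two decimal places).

Atom tally by fragment:
  naphthalene ring system core → C:10 H:8
  (− 2 ring H displaced by substituents)
  + COOH → C:1 H:1 O:2
  + CH3 → C:1 H:3
Element totals:
  C: 12
  H: 10
  O: 2
Molecular formula: C12H10O2.
Molar mass = 186.210 g/mol.
Mass from C: 12 × 12.011 = 144.132 g/mol.
%C = 144.132 / 186.210 × 100 = 77.40%.

77.40%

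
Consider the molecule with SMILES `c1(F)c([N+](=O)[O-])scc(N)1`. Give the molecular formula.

C4H3FN2O2S

Atom tally by fragment:
  thiophene ring core → C:4 H:4 S:1
  (− 3 ring H displaced by substituents)
  + F → F:1
  + NO2 → N:1 O:2
  + NH2 → N:1 H:2
Element totals:
  C: 4
  H: 3
  F: 1
  N: 2
  O: 2
  S: 1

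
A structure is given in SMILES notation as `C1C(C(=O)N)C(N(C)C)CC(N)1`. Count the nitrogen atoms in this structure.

Atom tally by fragment:
  cyclopentane ring core → C:5 H:10
  (− 3 ring H displaced by substituents)
  + CONH2 → C:1 H:2 O:1 N:1
  + N(CH3)2 → N:1 C:2 H:6
  + NH2 → N:1 H:2
Element totals:
  C: 8
  H: 17
  N: 3
  O: 1

3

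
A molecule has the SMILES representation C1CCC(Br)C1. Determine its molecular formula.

Atom tally by fragment:
  cyclopentane ring core → C:5 H:10
  (− 1 ring H displaced by substituents)
  + Br → Br:1
Element totals:
  C: 5
  H: 9
  Br: 1

C5H9Br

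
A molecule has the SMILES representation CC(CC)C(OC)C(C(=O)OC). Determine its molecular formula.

C9H18O3

Atom tally by fragment:
  CH3 → C:1 H:3
  CH(C2H5) → C:3 H:6
  CH(OCH3) → C:2 H:4 O:1
  CH2COOCH3 → C:3 H:5 O:2
Element totals:
  C: 9
  H: 18
  O: 3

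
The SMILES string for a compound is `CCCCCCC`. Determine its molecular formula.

Atom tally by fragment:
  CH3 → C:1 H:3
  CH2 → C:1 H:2
  CH2 → C:1 H:2
  CH2 → C:1 H:2
  CH2 → C:1 H:2
  CH2 → C:1 H:2
  CH3 → C:1 H:3
Element totals:
  C: 7
  H: 16

C7H16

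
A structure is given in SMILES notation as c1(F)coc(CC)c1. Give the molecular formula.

C6H7FO

Atom tally by fragment:
  furan ring core → C:4 H:4 O:1
  (− 2 ring H displaced by substituents)
  + F → F:1
  + C2H5 → C:2 H:5
Element totals:
  C: 6
  H: 7
  F: 1
  O: 1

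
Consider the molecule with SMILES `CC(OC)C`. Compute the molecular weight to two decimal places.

Atom tally by fragment:
  CH3 → C:1 H:3
  CH(OCH3) → C:2 H:4 O:1
  CH3 → C:1 H:3
Element totals:
  C: 4
  H: 10
  O: 1
Molecular formula: C4H10O.
  M = 4(12.011) + 10(1.008) + 15.999
    = 48.044 + 10.080 + 15.999 = 74.123

74.12 g/mol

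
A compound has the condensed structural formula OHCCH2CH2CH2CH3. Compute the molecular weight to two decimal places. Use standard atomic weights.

Element totals:
  C: 5
  H: 10
  O: 1
Molecular formula: C5H10O.
  M = 5(12.011) + 10(1.008) + 15.999
    = 60.055 + 10.080 + 15.999 = 86.134

86.13 g/mol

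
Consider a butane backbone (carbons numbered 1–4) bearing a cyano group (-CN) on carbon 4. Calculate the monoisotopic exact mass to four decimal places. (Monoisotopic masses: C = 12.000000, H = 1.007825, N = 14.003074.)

83.0735

Atom tally by fragment:
  CH3 → C:1 H:3
  CH2 → C:1 H:2
  CH2 → C:1 H:2
  CH2CN → C:2 H:2 N:1
Element totals:
  C: 5
  H: 9
  N: 1
Molecular formula: C5H9N.
  M = 5(12.0) + 9(1.007825) + 14.003074
    = 60.000000 + 9.070425 + 14.003074 = 83.073499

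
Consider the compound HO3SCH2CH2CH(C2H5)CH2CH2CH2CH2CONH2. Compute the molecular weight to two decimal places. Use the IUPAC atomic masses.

Atom tally by fragment:
  HO3SCH2 → C:1 H:3 S:1 O:3
  CH2 → C:1 H:2
  CH(C2H5) → C:3 H:6
  CH2 → C:1 H:2
  CH2 → C:1 H:2
  CH2 → C:1 H:2
  CH2CONH2 → C:2 H:4 O:1 N:1
Element totals:
  C: 10
  H: 21
  N: 1
  O: 4
  S: 1
Molecular formula: C10H21NO4S.
  M = 10(12.011) + 21(1.008) + 14.007 + 4(15.999) + 32.06
    = 120.110 + 21.168 + 14.007 + 63.996 + 32.060 = 251.341

251.34 g/mol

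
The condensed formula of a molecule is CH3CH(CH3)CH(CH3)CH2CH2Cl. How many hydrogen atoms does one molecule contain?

Element totals:
  C: 7
  H: 15
  Cl: 1

15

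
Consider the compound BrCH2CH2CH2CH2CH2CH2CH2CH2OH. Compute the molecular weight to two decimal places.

209.13 g/mol

Atom tally by fragment:
  BrCH2 → C:1 H:2 Br:1
  CH2 → C:1 H:2
  CH2 → C:1 H:2
  CH2 → C:1 H:2
  CH2 → C:1 H:2
  CH2 → C:1 H:2
  CH2 → C:1 H:2
  CH2OH → C:1 H:3 O:1
Element totals:
  C: 8
  H: 17
  Br: 1
  O: 1
Molecular formula: C8H17BrO.
  M = 8(12.011) + 17(1.008) + 79.904 + 15.999
    = 96.088 + 17.136 + 79.904 + 15.999 = 209.127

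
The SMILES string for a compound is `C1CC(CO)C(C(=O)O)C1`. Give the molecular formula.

C7H12O3

Atom tally by fragment:
  cyclopentane ring core → C:5 H:10
  (− 2 ring H displaced by substituents)
  + CH2OH → C:1 H:3 O:1
  + COOH → C:1 H:1 O:2
Element totals:
  C: 7
  H: 12
  O: 3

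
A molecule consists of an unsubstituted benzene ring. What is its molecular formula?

Atom tally by fragment:
  benzene ring core → C:6 H:6
Element totals:
  C: 6
  H: 6

C6H6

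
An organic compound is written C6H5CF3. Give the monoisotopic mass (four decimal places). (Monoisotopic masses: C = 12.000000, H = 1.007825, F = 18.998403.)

146.0343

Element totals:
  C: 7
  H: 5
  F: 3
Molecular formula: C7H5F3.
  M = 7(12.0) + 5(1.007825) + 3(18.998403)
    = 84.000000 + 5.039125 + 56.995209 = 146.034334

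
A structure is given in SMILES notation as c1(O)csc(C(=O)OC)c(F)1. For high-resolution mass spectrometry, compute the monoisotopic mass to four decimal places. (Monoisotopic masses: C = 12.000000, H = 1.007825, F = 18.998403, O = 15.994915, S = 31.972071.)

Atom tally by fragment:
  thiophene ring core → C:4 H:4 S:1
  (− 3 ring H displaced by substituents)
  + OH → O:1 H:1
  + COOCH3 → C:2 H:3 O:2
  + F → F:1
Element totals:
  C: 6
  H: 5
  F: 1
  O: 3
  S: 1
Molecular formula: C6H5FO3S.
  M = 6(12.0) + 5(1.007825) + 18.998403 + 3(15.994915) + 31.972071
    = 72.000000 + 5.039125 + 18.998403 + 47.984745 + 31.972071 = 175.994344

175.9943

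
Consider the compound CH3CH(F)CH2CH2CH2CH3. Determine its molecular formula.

C6H13F

Element totals:
  C: 6
  H: 13
  F: 1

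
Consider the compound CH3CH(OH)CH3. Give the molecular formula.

Element totals:
  C: 3
  H: 8
  O: 1

C3H8O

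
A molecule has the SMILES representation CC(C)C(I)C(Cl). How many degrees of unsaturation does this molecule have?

Atom tally by fragment:
  CH3 → C:1 H:3
  CH(CH3) → C:2 H:4
  CH(I) → C:1 H:1 I:1
  CH2Cl → C:1 H:2 Cl:1
Element totals:
  C: 5
  H: 10
  Cl: 1
  I: 1
Molecular formula: C5H10ClI.
DoU = (2C + 2 + N − H − X) / 2 = (2·5 + 2 + 0 − 10 − 2) / 2 = 0.

0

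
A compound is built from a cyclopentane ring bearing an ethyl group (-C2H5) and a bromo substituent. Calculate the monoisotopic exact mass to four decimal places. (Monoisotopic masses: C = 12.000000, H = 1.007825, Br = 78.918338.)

Atom tally by fragment:
  cyclopentane ring core → C:5 H:10
  (− 2 ring H displaced by substituents)
  + C2H5 → C:2 H:5
  + Br → Br:1
Element totals:
  C: 7
  H: 13
  Br: 1
Molecular formula: C7H13Br.
  M = 7(12.0) + 13(1.007825) + 78.918338
    = 84.000000 + 13.101725 + 78.918338 = 176.020063

176.0201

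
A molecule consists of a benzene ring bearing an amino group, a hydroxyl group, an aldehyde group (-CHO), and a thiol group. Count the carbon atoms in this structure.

Atom tally by fragment:
  benzene ring core → C:6 H:6
  (− 4 ring H displaced by substituents)
  + NH2 → N:1 H:2
  + OH → O:1 H:1
  + CHO → C:1 H:1 O:1
  + SH → S:1 H:1
Element totals:
  C: 7
  H: 7
  N: 1
  O: 2
  S: 1

7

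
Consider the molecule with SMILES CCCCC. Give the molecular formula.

Atom tally by fragment:
  CH3 → C:1 H:3
  CH2 → C:1 H:2
  CH2 → C:1 H:2
  CH2 → C:1 H:2
  CH3 → C:1 H:3
Element totals:
  C: 5
  H: 12

C5H12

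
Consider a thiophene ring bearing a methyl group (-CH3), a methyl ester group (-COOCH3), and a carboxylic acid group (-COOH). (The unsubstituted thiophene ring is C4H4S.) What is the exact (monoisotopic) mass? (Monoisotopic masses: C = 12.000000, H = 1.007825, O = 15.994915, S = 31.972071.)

200.0143

Atom tally by fragment:
  thiophene ring core → C:4 H:4 S:1
  (− 3 ring H displaced by substituents)
  + CH3 → C:1 H:3
  + COOCH3 → C:2 H:3 O:2
  + COOH → C:1 H:1 O:2
Element totals:
  C: 8
  H: 8
  O: 4
  S: 1
Molecular formula: C8H8O4S.
  M = 8(12.0) + 8(1.007825) + 4(15.994915) + 31.972071
    = 96.000000 + 8.062600 + 63.979660 + 31.972071 = 200.014331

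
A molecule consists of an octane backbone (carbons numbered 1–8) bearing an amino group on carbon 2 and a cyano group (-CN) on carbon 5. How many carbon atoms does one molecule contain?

Atom tally by fragment:
  CH3 → C:1 H:3
  CH(NH2) → C:1 H:3 N:1
  CH2 → C:1 H:2
  CH2 → C:1 H:2
  CH(CN) → C:2 H:1 N:1
  CH2 → C:1 H:2
  CH2 → C:1 H:2
  CH3 → C:1 H:3
Element totals:
  C: 9
  H: 18
  N: 2

9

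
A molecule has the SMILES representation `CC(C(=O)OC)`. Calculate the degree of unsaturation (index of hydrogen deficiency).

1

Atom tally by fragment:
  CH3 → C:1 H:3
  CH2COOCH3 → C:3 H:5 O:2
Element totals:
  C: 4
  H: 8
  O: 2
Molecular formula: C4H8O2.
DoU = (2C + 2 + N − H − X) / 2 = (2·4 + 2 + 0 − 8 − 0) / 2 = 1.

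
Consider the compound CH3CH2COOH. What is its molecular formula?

Atom tally by fragment:
  CH3 → C:1 H:3
  CH2COOH → C:2 H:3 O:2
Element totals:
  C: 3
  H: 6
  O: 2

C3H6O2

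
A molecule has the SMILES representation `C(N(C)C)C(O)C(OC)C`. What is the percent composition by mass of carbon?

Atom tally by fragment:
  (CH3)2NCH2 → C:3 H:8 N:1
  CH(OH) → C:1 H:2 O:1
  CH(OCH3) → C:2 H:4 O:1
  CH3 → C:1 H:3
Element totals:
  C: 7
  H: 17
  N: 1
  O: 2
Molecular formula: C7H17NO2.
Molar mass = 147.218 g/mol.
Mass from C: 7 × 12.011 = 84.077 g/mol.
%C = 84.077 / 147.218 × 100 = 57.11%.

57.11%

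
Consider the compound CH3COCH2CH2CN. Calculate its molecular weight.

Element totals:
  C: 5
  H: 7
  N: 1
  O: 1
Molecular formula: C5H7NO.
  M = 5(12.011) + 7(1.008) + 14.007 + 15.999
    = 60.055 + 7.056 + 14.007 + 15.999 = 97.117

97.12 g/mol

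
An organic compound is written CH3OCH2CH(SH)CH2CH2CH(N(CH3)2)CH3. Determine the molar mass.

191.33 g/mol

Element totals:
  C: 9
  H: 21
  N: 1
  O: 1
  S: 1
Molecular formula: C9H21NOS.
  M = 9(12.011) + 21(1.008) + 14.007 + 15.999 + 32.06
    = 108.099 + 21.168 + 14.007 + 15.999 + 32.060 = 191.333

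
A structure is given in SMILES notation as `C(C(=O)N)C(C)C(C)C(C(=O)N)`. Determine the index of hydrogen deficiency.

2

Atom tally by fragment:
  H2NOCCH2 → C:2 H:4 O:1 N:1
  CH(CH3) → C:2 H:4
  CH(CH3) → C:2 H:4
  CH2CONH2 → C:2 H:4 O:1 N:1
Element totals:
  C: 8
  H: 16
  N: 2
  O: 2
Molecular formula: C8H16N2O2.
DoU = (2C + 2 + N − H − X) / 2 = (2·8 + 2 + 2 − 16 − 0) / 2 = 2.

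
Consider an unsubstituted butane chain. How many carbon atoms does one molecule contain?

Atom tally by fragment:
  CH3 → C:1 H:3
  CH2 → C:1 H:2
  CH2 → C:1 H:2
  CH3 → C:1 H:3
Element totals:
  C: 4
  H: 10

4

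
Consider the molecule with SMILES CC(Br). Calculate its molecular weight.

Atom tally by fragment:
  CH3 → C:1 H:3
  CH2Br → C:1 H:2 Br:1
Element totals:
  C: 2
  H: 5
  Br: 1
Molecular formula: C2H5Br.
  M = 2(12.011) + 5(1.008) + 79.904
    = 24.022 + 5.040 + 79.904 = 108.966

108.97 g/mol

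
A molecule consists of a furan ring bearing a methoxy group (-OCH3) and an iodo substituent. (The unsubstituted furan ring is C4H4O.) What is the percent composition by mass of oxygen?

Atom tally by fragment:
  furan ring core → C:4 H:4 O:1
  (− 2 ring H displaced by substituents)
  + OCH3 → C:1 H:3 O:1
  + I → I:1
Element totals:
  C: 5
  H: 5
  I: 1
  O: 2
Molecular formula: C5H5IO2.
Molar mass = 223.997 g/mol.
Mass from O: 2 × 15.999 = 31.998 g/mol.
%O = 31.998 / 223.997 × 100 = 14.29%.

14.29%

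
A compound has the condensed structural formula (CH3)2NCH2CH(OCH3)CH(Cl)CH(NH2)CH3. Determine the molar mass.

Atom tally by fragment:
  (CH3)2NCH2 → C:3 H:8 N:1
  CH(OCH3) → C:2 H:4 O:1
  CH(Cl) → C:1 H:1 Cl:1
  CH(NH2) → C:1 H:3 N:1
  CH3 → C:1 H:3
Element totals:
  C: 8
  H: 19
  Cl: 1
  N: 2
  O: 1
Molecular formula: C8H19ClN2O.
  M = 8(12.011) + 19(1.008) + 35.45 + 2(14.007) + 15.999
    = 96.088 + 19.152 + 35.450 + 28.014 + 15.999 = 194.703

194.70 g/mol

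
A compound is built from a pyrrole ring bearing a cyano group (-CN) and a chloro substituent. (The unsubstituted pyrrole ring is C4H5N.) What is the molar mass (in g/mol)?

Atom tally by fragment:
  pyrrole ring core → C:4 H:5 N:1
  (− 2 ring H displaced by substituents)
  + CN → C:1 N:1
  + Cl → Cl:1
Element totals:
  C: 5
  H: 3
  Cl: 1
  N: 2
Molecular formula: C5H3ClN2.
  M = 5(12.011) + 3(1.008) + 35.45 + 2(14.007)
    = 60.055 + 3.024 + 35.450 + 28.014 = 126.543

126.54 g/mol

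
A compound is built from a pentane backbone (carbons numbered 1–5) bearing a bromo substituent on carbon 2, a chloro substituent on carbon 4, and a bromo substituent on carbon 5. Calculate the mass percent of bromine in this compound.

Atom tally by fragment:
  CH3 → C:1 H:3
  CH(Br) → C:1 H:1 Br:1
  CH2 → C:1 H:2
  CH(Cl) → C:1 H:1 Cl:1
  CH2Br → C:1 H:2 Br:1
Element totals:
  C: 5
  H: 9
  Br: 2
  Cl: 1
Molecular formula: C5H9Br2Cl.
Molar mass = 264.385 g/mol.
Mass from Br: 2 × 79.904 = 159.808 g/mol.
%Br = 159.808 / 264.385 × 100 = 60.45%.

60.45%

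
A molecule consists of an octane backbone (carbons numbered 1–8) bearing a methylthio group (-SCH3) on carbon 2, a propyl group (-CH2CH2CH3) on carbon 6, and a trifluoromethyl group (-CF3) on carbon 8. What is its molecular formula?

Atom tally by fragment:
  CH3 → C:1 H:3
  CH(SCH3) → C:2 H:4 S:1
  CH2 → C:1 H:2
  CH2 → C:1 H:2
  CH2 → C:1 H:2
  CH(CH2CH2CH3) → C:4 H:8
  CH2 → C:1 H:2
  CH2CF3 → C:2 H:2 F:3
Element totals:
  C: 13
  H: 25
  F: 3
  S: 1

C13H25F3S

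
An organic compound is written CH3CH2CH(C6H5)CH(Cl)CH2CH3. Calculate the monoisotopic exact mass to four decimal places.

Atom tally by fragment:
  CH3 → C:1 H:3
  CH2 → C:1 H:2
  CH(C6H5) → C:7 H:6
  CH(Cl) → C:1 H:1 Cl:1
  CH2 → C:1 H:2
  CH3 → C:1 H:3
Element totals:
  C: 12
  H: 17
  Cl: 1
Molecular formula: C12H17Cl.
  M = 12(12.0) + 17(1.007825) + 34.968853
    = 144.000000 + 17.133025 + 34.968853 = 196.101878

196.1019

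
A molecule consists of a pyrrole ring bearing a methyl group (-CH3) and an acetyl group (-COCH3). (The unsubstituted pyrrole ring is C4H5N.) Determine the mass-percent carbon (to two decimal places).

68.27%

Atom tally by fragment:
  pyrrole ring core → C:4 H:5 N:1
  (− 2 ring H displaced by substituents)
  + CH3 → C:1 H:3
  + COCH3 → C:2 H:3 O:1
Element totals:
  C: 7
  H: 9
  N: 1
  O: 1
Molecular formula: C7H9NO.
Molar mass = 123.155 g/mol.
Mass from C: 7 × 12.011 = 84.077 g/mol.
%C = 84.077 / 123.155 × 100 = 68.27%.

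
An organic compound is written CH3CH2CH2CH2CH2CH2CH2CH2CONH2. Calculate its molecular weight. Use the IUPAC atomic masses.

Atom tally by fragment:
  CH3 → C:1 H:3
  CH2 → C:1 H:2
  CH2 → C:1 H:2
  CH2 → C:1 H:2
  CH2 → C:1 H:2
  CH2 → C:1 H:2
  CH2 → C:1 H:2
  CH2CONH2 → C:2 H:4 O:1 N:1
Element totals:
  C: 9
  H: 19
  N: 1
  O: 1
Molecular formula: C9H19NO.
  M = 9(12.011) + 19(1.008) + 14.007 + 15.999
    = 108.099 + 19.152 + 14.007 + 15.999 = 157.257

157.26 g/mol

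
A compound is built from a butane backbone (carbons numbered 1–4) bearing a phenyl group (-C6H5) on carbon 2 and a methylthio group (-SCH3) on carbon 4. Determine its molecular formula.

C11H16S

Atom tally by fragment:
  CH3 → C:1 H:3
  CH(C6H5) → C:7 H:6
  CH2 → C:1 H:2
  CH2SCH3 → C:2 H:5 S:1
Element totals:
  C: 11
  H: 16
  S: 1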